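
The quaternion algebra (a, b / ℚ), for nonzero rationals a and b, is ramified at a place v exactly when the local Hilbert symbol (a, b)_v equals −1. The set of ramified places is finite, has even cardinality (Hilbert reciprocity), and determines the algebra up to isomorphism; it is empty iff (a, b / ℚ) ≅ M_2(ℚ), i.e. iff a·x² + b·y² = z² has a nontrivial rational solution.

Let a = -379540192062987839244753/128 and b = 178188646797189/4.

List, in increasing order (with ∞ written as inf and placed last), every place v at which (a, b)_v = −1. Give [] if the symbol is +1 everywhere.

[2, 3, 17, 23, 37, 41]

Mod squares: a ≡ -167314, b ≡ 2829. Check v ∈ {∞, 2, 3, 7, 17, 19, 23, 37, 41}.
v=37: a=37^3·(≡6), b=37^2·(≡20) mod 37; (6|37)=-1, (20|37)=-1; (−1)^{3·2·18}·(-1)^2·(-1)^3 = -1.
v=17: a=17^3·(≡2), b=17^2·(≡5) mod 17; (2|17)=+1, (5|17)=-1; (−1)^{3·2·8}·(+1)^2·(-1)^3 = -1.
v=2: v_2(a)=-7, v_2(b)=-2; units ≡ 7, 5 (mod 8); ε·ε+αω+βω = 1·0+-7·1+-2·0 ≡ 1  ⇒  (a,b)_2 = -1.
v=3: a=3^6·(≡2), b=3^3·(≡1) mod 3; (2|3)=-1, (1|3)=+1; (−1)^{6·3·1}·(-1)^3·(+1)^6 = -1.
v=41: a=41^2·(≡34), b=41^1·(≡3) mod 41; (34|41)=-1, (3|41)=-1; (−1)^{2·1·20}·(-1)^1·(-1)^2 = -1.
v=7: a=7^3·(≡5), b=7^2·(≡2) mod 7; (5|7)=-1, (2|7)=+1; (−1)^{3·2·3}·(-1)^2·(+1)^3 = +1.
v=19: a=19^3·(≡13), b=19^2·(≡11) mod 19; (13|19)=-1, (11|19)=+1; (−1)^{3·2·9}·(-1)^2·(+1)^3 = +1.
v=23: a=23^2·(≡15), b=23^1·(≡4) mod 23; (15|23)=-1, (4|23)=+1; (−1)^{2·1·11}·(-1)^1·(+1)^2 = -1.
v=∞: -167314 < 0 and 2829 > 0  ⇒  (a,b)_∞ = +1.
|Ram(-167314, 2829)| = 6, even; anisotropic at {2, 3, 17, 23, 37, 41}.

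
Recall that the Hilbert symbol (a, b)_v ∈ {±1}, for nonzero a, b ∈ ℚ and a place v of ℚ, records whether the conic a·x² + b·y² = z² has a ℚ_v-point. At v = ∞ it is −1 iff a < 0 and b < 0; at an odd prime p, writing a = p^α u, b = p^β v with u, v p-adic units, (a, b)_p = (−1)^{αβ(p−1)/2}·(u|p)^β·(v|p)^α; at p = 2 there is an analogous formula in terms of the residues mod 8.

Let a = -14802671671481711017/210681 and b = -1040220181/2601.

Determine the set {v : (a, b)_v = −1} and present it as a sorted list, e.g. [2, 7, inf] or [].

(a, b) ≡ (-11137, -301) mod (ℚ^×)²; places V = {2, 3, 7, 11, 13, 17, 37, 43, ∞}.
(a,b)_3: α=-6, u≡2; β=-2, v≡2 (mod 3); (2|3)=-1, (2|3)=-1; sign (−1)^0·-1^-2·-1^-6 = +1.
(a,b)_17: α=-2, u≡9; β=-2, v≡3 (mod 17); (9|17)=+1, (3|17)=-1; sign (−1)^0·+1^-2·-1^-2 = +1.
(a,b)_13: α=2, u≡3; β=4, v≡5 (mod 13); (3|13)=+1, (5|13)=-1; sign (−1)^0·+1^4·-1^2 = +1.
(a,b)_43: α=3, u≡18; β=1, v≡24 (mod 43); (18|43)=-1, (24|43)=+1; sign (−1)^1·-1^1·+1^3 = +1.
(a,b)_11: α=6, u≡8; β=2, v≡7 (mod 11); (8|11)=-1, (7|11)=-1; sign (−1)^0·-1^2·-1^6 = +1.
(a,b)_∞: sgn(-11137)=−, sgn(-301)=−, so -1.
(a,b)_7: α=5, u≡6; β=1, v≡3 (mod 7); (6|7)=-1, (3|7)=-1; sign (−1)^1·-1^1·-1^5 = -1.
(a,b)_2: α=0, β=0; u≡7, v≡3 (mod 8); ε(u)ε(v)=1·1, αω(v)=0·1, βω(u)=0·0; sum ≡ 1  ⇒  -1.
(a,b)_37: α=1, u≡8; β=0, v≡17 (mod 37); (8|37)=-1, (17|37)=-1; sign (−1)^0·-1^0·-1^1 = -1.
Ram(-11137, -301) = {2, 7, 37, ∞}; no ℚ_2-point on the conic.

[2, 7, 37, inf]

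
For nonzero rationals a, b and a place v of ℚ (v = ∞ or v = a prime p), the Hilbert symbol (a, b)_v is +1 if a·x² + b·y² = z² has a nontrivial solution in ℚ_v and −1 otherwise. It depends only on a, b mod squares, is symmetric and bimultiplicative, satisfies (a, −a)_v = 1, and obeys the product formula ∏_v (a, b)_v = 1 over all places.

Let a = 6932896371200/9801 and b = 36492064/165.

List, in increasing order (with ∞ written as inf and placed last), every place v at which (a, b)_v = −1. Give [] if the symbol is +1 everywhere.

[2, 3, 5, 11]

Mod squares: a ≡ 2, b ≡ 5610. Check v ∈ {∞, 2, 3, 5, 7, 11, 17, 37}.
v=17: a=17^2·(≡8), b=17^1·(≡3) mod 17; (8|17)=+1, (3|17)=-1; (−1)^{2·1·8}·(+1)^1·(-1)^2 = +1.
v=37: a=37^4·(≡15), b=37^2·(≡14) mod 37; (15|37)=-1, (14|37)=-1; (−1)^{4·2·18}·(-1)^2·(-1)^4 = +1.
v=5: a=5^2·(≡3), b=5^-1·(≡3) mod 5; (3|5)=-1, (3|5)=-1; (−1)^{2·-1·2}·(-1)^-1·(-1)^2 = -1.
v=2: v_2(a)=9, v_2(b)=5; units ≡ 1, 5 (mod 8); ε·ε+αω+βω = 0·0+9·1+5·0 ≡ 1  ⇒  (a,b)_2 = -1.
v=∞: 2 > 0 and 5610 > 0  ⇒  (a,b)_∞ = +1.
v=3: a=3^-4·(≡2), b=3^-1·(≡1) mod 3; (2|3)=-1, (1|3)=+1; (−1)^{-4·-1·1}·(-1)^-1·(+1)^-4 = -1.
v=11: a=11^-2·(≡2), b=11^-1·(≡1) mod 11; (2|11)=-1, (1|11)=+1; (−1)^{-2·-1·5}·(-1)^-1·(+1)^-2 = -1.
v=7: a=7^0·(≡2), b=7^2·(≡5) mod 7; (2|7)=+1, (5|7)=-1; (−1)^{0·2·3}·(+1)^2·(-1)^0 = +1.
(2, 5610 / ℚ) ramifies at {2, 3, 5, 11}: a division algebra.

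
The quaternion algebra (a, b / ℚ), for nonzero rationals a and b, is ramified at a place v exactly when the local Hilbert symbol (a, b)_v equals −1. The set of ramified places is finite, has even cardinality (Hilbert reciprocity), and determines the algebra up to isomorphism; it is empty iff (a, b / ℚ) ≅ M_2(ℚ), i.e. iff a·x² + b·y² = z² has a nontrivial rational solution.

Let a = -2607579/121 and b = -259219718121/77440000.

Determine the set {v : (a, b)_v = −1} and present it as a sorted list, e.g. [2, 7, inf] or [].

[3, 13, 19, inf]

Mod squares: a ≡ -289731, b ≡ -15249. Check v ∈ {∞, 2, 3, 5, 7, 11, 13, 17, 19, 23, 31}.
v=31: a=31^0·(≡15), b=31^2·(≡21) mod 31; (15|31)=-1, (21|31)=-1; (−1)^{0·2·15}·(-1)^2·(-1)^0 = +1.
v=3: a=3^3·(≡2), b=3^1·(≡2) mod 3; (2|3)=-1, (2|3)=-1; (−1)^{3·1·1}·(-1)^1·(-1)^3 = -1.
v=11: a=11^-2·(≡4), b=11^-2·(≡6) mod 11; (4|11)=+1, (6|11)=-1; (−1)^{-2·-2·5}·(+1)^-2·(-1)^-2 = +1.
v=2: v_2(a)=0, v_2(b)=-10; units ≡ 5, 7 (mod 8); ε·ε+αω+βω = 0·1+0·0+-10·1 ≡ 0  ⇒  (a,b)_2 = +1.
v=∞: -289731 < 0 and -15249 < 0  ⇒  (a,b)_∞ = -1.
v=7: a=7^0·(≡6), b=7^2·(≡4) mod 7; (6|7)=-1, (4|7)=+1; (−1)^{0·2·3}·(-1)^2·(+1)^0 = +1.
v=5: a=5^0·(≡1), b=5^-4·(≡1) mod 5; (1|5)=+1, (1|5)=+1; (−1)^{0·-4·2}·(+1)^-4·(+1)^0 = +1.
v=17: a=17^1·(≡2), b=17^1·(≡9) mod 17; (2|17)=+1, (9|17)=+1; (−1)^{1·1·8}·(+1)^1·(+1)^1 = +1.
v=23: a=23^1·(≡22), b=23^1·(≡12) mod 23; (22|23)=-1, (12|23)=+1; (−1)^{1·1·11}·(-1)^1·(+1)^1 = +1.
v=19: a=19^1·(≡13), b=19^2·(≡2) mod 19; (13|19)=-1, (2|19)=-1; (−1)^{1·2·9}·(-1)^2·(-1)^1 = -1.
v=13: a=13^1·(≡5), b=13^1·(≡1) mod 13; (5|13)=-1, (1|13)=+1; (−1)^{1·1·6}·(-1)^1·(+1)^1 = -1.
(-289731, -15249 / ℚ) ramifies at {3, 13, 19, ∞}: a division algebra.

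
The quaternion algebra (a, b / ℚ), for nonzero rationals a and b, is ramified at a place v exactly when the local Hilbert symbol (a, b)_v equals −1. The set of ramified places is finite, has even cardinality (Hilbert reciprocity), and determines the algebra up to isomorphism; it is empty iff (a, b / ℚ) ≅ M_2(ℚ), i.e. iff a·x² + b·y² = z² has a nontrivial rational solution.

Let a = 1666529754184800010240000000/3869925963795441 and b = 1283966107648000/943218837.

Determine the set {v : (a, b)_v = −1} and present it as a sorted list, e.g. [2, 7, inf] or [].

(a, b) ≡ (265, 9246115) mod (ℚ^×)²; places V = {2, 3, 5, 7, 11, 17, 23, 37, 41, 53, ∞}.
(a,b)_37: α=-4, u≡6; β=-1, v≡36 (mod 37); (6|37)=-1, (36|37)=+1; sign (−1)^0·-1^-1·+1^-4 = -1.
(a,b)_2: α=26, β=22; u≡1, v≡3 (mod 8); ε(u)ε(v)=0·1, αω(v)=26·1, βω(u)=22·0; sum ≡ 0  ⇒  +1.
(a,b)_5: α=7, u≡2; β=3, v≡2 (mod 5); (2|5)=-1, (2|5)=-1; sign (−1)^0·-1^3·-1^7 = +1.
(a,b)_3: α=-10, u≡1; β=-6, v≡1 (mod 3); (1|3)=+1, (1|3)=+1; sign (−1)^0·+1^-6·+1^-10 = +1.
(a,b)_41: α=2, u≡22; β=1, v≡14 (mod 41); (22|41)=-1, (14|41)=-1; sign (−1)^0·-1^1·-1^2 = -1.
(a,b)_11: α=-2, u≡1; β=-2, v≡6 (mod 11); (1|11)=+1, (6|11)=-1; sign (−1)^0·+1^-2·-1^-2 = +1.
(a,b)_17: α=-2, u≡12; β=-2, v≡4 (mod 17); (12|17)=-1, (4|17)=+1; sign (−1)^0·-1^-2·+1^-2 = +1.
(a,b)_7: α=4, u≡6; β=2, v≡2 (mod 7); (6|7)=-1, (2|7)=+1; sign (−1)^0·-1^2·+1^4 = +1.
(a,b)_23: α=2, u≡8; β=1, v≡22 (mod 23); (8|23)=+1, (22|23)=-1; sign (−1)^0·+1^1·-1^2 = +1.
(a,b)_53: α=3, u≡20; β=1, v≡22 (mod 53); (20|53)=-1, (22|53)=-1; sign (−1)^0·-1^1·-1^3 = +1.
(a,b)_∞: sgn(265)=+, sgn(9246115)=+, so +1.
(265, 9246115 / ℚ) ramifies at {37, 41}: a division algebra.

[37, 41]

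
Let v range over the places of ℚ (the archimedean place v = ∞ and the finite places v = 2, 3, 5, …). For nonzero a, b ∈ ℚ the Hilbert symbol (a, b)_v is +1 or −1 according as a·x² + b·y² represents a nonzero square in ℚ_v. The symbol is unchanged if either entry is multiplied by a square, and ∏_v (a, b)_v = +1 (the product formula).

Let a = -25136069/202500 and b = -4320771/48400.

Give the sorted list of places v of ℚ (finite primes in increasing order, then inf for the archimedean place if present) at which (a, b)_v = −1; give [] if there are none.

[7, 17, 29, inf]

(a, b) ≡ (-29, -88179) mod (ℚ^×)²; places V = {2, 3, 5, 7, 11, 13, 17, 19, 29, ∞}.
(a,b)_11: α=0, u≡9; β=-2, v≡10 (mod 11); (9|11)=+1, (10|11)=-1; sign (−1)^0·+1^-2·-1^0 = +1.
(a,b)_3: α=-4, u≡1; β=1, v≡1 (mod 3); (1|3)=+1, (1|3)=+1; sign (−1)^0·+1^1·+1^-4 = +1.
(a,b)_17: α=0, u≡14; β=1, v≡4 (mod 17); (14|17)=-1, (4|17)=+1; sign (−1)^0·-1^1·+1^0 = -1.
(a,b)_5: α=-4, u≡4; β=-2, v≡4 (mod 5); (4|5)=+1, (4|5)=+1; sign (−1)^0·+1^-2·+1^-4 = +1.
(a,b)_7: α=4, u≡6; β=3, v≡5 (mod 7); (6|7)=-1, (5|7)=-1; sign (−1)^0·-1^3·-1^4 = -1.
(a,b)_19: α=2, u≡16; β=1, v≡3 (mod 19); (16|19)=+1, (3|19)=-1; sign (−1)^0·+1^1·-1^2 = +1.
(a,b)_29: α=1, u≡22; β=0, v≡3 (mod 29); (22|29)=+1, (3|29)=-1; sign (−1)^0·+1^0·-1^1 = -1.
(a,b)_13: α=0, u≡10; β=1, v≡4 (mod 13); (10|13)=+1, (4|13)=+1; sign (−1)^0·+1^1·+1^0 = +1.
(a,b)_2: α=-2, β=-4; u≡3, v≡5 (mod 8); ε(u)ε(v)=1·0, αω(v)=-2·1, βω(u)=-4·1; sum ≡ 0  ⇒  +1.
(a,b)_∞: sgn(-29)=−, sgn(-88179)=−, so -1.
Ram(-29, -88179) = {7, 17, 29, ∞}; no ℚ_7-point on the conic.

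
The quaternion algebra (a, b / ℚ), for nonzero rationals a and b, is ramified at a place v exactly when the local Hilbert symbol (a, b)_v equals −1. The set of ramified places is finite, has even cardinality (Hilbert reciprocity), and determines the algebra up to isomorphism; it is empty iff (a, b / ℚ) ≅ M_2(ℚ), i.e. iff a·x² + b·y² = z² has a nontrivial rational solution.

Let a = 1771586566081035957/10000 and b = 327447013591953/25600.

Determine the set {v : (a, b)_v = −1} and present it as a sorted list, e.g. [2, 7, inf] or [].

[31, 37]

Mod squares: a ≡ 37, b ≡ 59737. Check v ∈ {∞, 2, 3, 5, 11, 23, 29, 31, 37, 41, 47}.
v=47: a=47^2·(≡37), b=47^1·(≡9) mod 47; (37|47)=+1, (9|47)=+1; (−1)^{2·1·23}·(+1)^1·(+1)^2 = +1.
v=5: a=5^-4·(≡2), b=5^-2·(≡2) mod 5; (2|5)=-1, (2|5)=-1; (−1)^{-4·-2·2}·(-1)^-2·(-1)^-4 = +1.
v=11: a=11^2·(≡4), b=11^0·(≡8) mod 11; (4|11)=+1, (8|11)=-1; (−1)^{2·0·5}·(+1)^0·(-1)^2 = +1.
v=23: a=23^0·(≡19), b=23^2·(≡6) mod 23; (19|23)=-1, (6|23)=+1; (−1)^{0·2·11}·(-1)^2·(+1)^0 = +1.
v=41: a=41^2·(≡31), b=41^1·(≡14) mod 41; (31|41)=+1, (14|41)=-1; (−1)^{2·1·20}·(+1)^1·(-1)^2 = +1.
v=31: a=31^2·(≡12), b=31^1·(≡10) mod 31; (12|31)=-1, (10|31)=+1; (−1)^{2·1·15}·(-1)^1·(+1)^2 = -1.
v=29: a=29^0·(≡11), b=29^2·(≡17) mod 29; (11|29)=-1, (17|29)=-1; (−1)^{0·2·14}·(-1)^2·(-1)^0 = +1.
v=3: a=3^4·(≡1), b=3^2·(≡1) mod 3; (1|3)=+1, (1|3)=+1; (−1)^{4·2·1}·(+1)^2·(+1)^4 = +1.
v=2: v_2(a)=-4, v_2(b)=-10; units ≡ 5, 1 (mod 8); ε·ε+αω+βω = 0·0+-4·0+-10·1 ≡ 0  ⇒  (a,b)_2 = +1.
v=37: a=37^3·(≡11), b=37^2·(≡22) mod 37; (11|37)=+1, (22|37)=-1; (−1)^{3·2·18}·(+1)^2·(-1)^3 = -1.
v=∞: 37 > 0 and 59737 > 0  ⇒  (a,b)_∞ = +1.
|Ram(37, 59737)| = 2, even; anisotropic at {31, 37}.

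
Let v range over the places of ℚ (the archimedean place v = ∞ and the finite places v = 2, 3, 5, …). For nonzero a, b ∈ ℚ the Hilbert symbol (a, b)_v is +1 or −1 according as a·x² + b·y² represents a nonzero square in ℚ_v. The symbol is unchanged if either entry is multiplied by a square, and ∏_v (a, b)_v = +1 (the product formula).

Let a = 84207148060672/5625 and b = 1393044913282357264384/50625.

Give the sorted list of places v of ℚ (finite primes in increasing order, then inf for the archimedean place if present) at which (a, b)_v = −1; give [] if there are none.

[2, 7, 13, 19]

Mod squares: a ≡ 13, b ≡ 79534. Check v ∈ {∞, 2, 3, 5, 7, 13, 19, 23}.
v=∞: 13 > 0 and 79534 > 0  ⇒  (a,b)_∞ = +1.
v=19: a=19^2·(≡14), b=19^3·(≡16) mod 19; (14|19)=-1, (16|19)=+1; (−1)^{2·3·9}·(-1)^3·(+1)^2 = -1.
v=5: a=5^-4·(≡3), b=5^-4·(≡4) mod 5; (3|5)=-1, (4|5)=+1; (−1)^{-4·-4·2}·(-1)^-4·(+1)^-4 = +1.
v=13: a=13^3·(≡9), b=13^5·(≡11) mod 13; (9|13)=+1, (11|13)=-1; (−1)^{3·5·6}·(+1)^5·(-1)^3 = -1.
v=7: a=7^2·(≡3), b=7^3·(≡4) mod 7; (3|7)=-1, (4|7)=+1; (−1)^{2·3·3}·(-1)^3·(+1)^2 = -1.
v=3: a=3^-2·(≡1), b=3^-4·(≡1) mod 3; (1|3)=+1, (1|3)=+1; (−1)^{-2·-4·1}·(+1)^-4·(+1)^-2 = +1.
v=23: a=23^2·(≡9), b=23^3·(≡8) mod 23; (9|23)=+1, (8|23)=+1; (−1)^{2·3·11}·(+1)^3·(+1)^2 = +1.
v=2: v_2(a)=12, v_2(b)=17; units ≡ 5, 7 (mod 8); ε·ε+αω+βω = 0·1+12·0+17·1 ≡ 1  ⇒  (a,b)_2 = -1.
(13, 79534 / ℚ) ramifies at {2, 7, 13, 19}: a division algebra.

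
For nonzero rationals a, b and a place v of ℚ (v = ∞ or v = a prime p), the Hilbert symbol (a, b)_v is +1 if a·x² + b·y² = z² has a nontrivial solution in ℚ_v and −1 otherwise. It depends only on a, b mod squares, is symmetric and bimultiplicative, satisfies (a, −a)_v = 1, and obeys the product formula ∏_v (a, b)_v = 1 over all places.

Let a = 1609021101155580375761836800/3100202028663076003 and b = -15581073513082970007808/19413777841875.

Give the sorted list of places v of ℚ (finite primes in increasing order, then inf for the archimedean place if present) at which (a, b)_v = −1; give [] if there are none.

[7, 11, 29, 43]

(a, b) ≡ (1824361, -96019) mod (ℚ^×)²; places V = {2, 3, 5, 7, 11, 17, 19, 29, 31, 41, 43, 47, ∞}.
(a,b)_11: α=5, u≡3; β=3, v≡5 (mod 11); (3|11)=+1, (5|11)=+1; sign (−1)^1·+1^3·+1^5 = -1.
(a,b)_∞: sgn(1824361)=+, sgn(-96019)=−, so +1.
(a,b)_7: α=13, u≡6; β=11, v≡5 (mod 7); (6|7)=-1, (5|7)=-1; sign (−1)^1·-1^11·-1^13 = -1.
(a,b)_5: α=2, u≡4; β=-4, v≡1 (mod 5); (4|5)=+1, (1|5)=+1; sign (−1)^0·+1^-4·+1^2 = +1.
(a,b)_41: α=-2, u≡18; β=0, v≡6 (mod 41); (18|41)=+1, (6|41)=-1; sign (−1)^0·+1^0·-1^-2 = +1.
(a,b)_2: α=8, β=8; u≡1, v≡5 (mod 8); ε(u)ε(v)=0·0, αω(v)=8·1, βω(u)=8·0; sum ≡ 0  ⇒  +1.
(a,b)_3: α=4, u≡1; β=-2, v≡2 (mod 3); (1|3)=+1, (2|3)=-1; sign (−1)^0·+1^-2·-1^4 = +1.
(a,b)_17: α=-6, u≡14; β=-4, v≡12 (mod 17); (14|17)=-1, (12|17)=-1; sign (−1)^0·-1^-4·-1^-6 = +1.
(a,b)_29: α=1, u≡8; β=1, v≡25 (mod 29); (8|29)=-1, (25|29)=+1; sign (−1)^0·-1^1·+1^1 = -1.
(a,b)_31: α=-2, u≡29; β=-2, v≡19 (mod 31); (29|31)=-1, (19|31)=+1; sign (−1)^0·-1^-2·+1^-2 = +1.
(a,b)_19: α=3, u≡15; β=2, v≡11 (mod 19); (15|19)=-1, (11|19)=+1; sign (−1)^0·-1^2·+1^3 = +1.
(a,b)_47: α=0, u≡7; β=2, v≡7 (mod 47); (7|47)=+1, (7|47)=+1; sign (−1)^0·+1^2·+1^0 = +1.
(a,b)_43: α=-3, u≡7; β=-1, v≡33 (mod 43); (7|43)=-1, (33|43)=-1; sign (−1)^1·-1^-1·-1^-3 = -1.
Ram(1824361, -96019) = {7, 11, 29, 43}; no ℚ_7-point on the conic.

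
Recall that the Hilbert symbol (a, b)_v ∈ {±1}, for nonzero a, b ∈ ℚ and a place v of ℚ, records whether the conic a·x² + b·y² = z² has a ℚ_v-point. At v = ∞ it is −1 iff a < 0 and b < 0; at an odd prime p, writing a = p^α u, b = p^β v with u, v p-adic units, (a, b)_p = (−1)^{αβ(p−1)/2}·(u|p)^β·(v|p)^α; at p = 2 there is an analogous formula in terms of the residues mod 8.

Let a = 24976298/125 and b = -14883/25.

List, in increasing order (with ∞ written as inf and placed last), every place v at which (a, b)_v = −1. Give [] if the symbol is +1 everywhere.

Mod squares: a ≡ 74290, b ≡ -123. Check v ∈ {∞, 2, 3, 5, 11, 17, 19, 23, 41}.
v=41: a=41^2·(≡8), b=41^1·(≡15) mod 41; (8|41)=+1, (15|41)=-1; (−1)^{2·1·20}·(+1)^1·(-1)^2 = +1.
v=2: v_2(a)=1, v_2(b)=0; units ≡ 1, 5 (mod 8); ε·ε+αω+βω = 0·0+1·1+0·0 ≡ 1  ⇒  (a,b)_2 = -1.
v=3: a=3^0·(≡1), b=3^1·(≡1) mod 3; (1|3)=+1, (1|3)=+1; (−1)^{0·1·1}·(+1)^1·(+1)^0 = +1.
v=∞: 74290 > 0 and -123 < 0  ⇒  (a,b)_∞ = +1.
v=19: a=19^1·(≡18), b=19^0·(≡18) mod 19; (18|19)=-1, (18|19)=-1; (−1)^{1·0·9}·(-1)^0·(-1)^1 = -1.
v=23: a=23^1·(≡5), b=23^0·(≡22) mod 23; (5|23)=-1, (22|23)=-1; (−1)^{1·0·11}·(-1)^0·(-1)^1 = -1.
v=11: a=11^0·(≡7), b=11^2·(≡3) mod 11; (7|11)=-1, (3|11)=+1; (−1)^{0·2·5}·(-1)^2·(+1)^0 = +1.
v=5: a=5^-3·(≡3), b=5^-2·(≡2) mod 5; (3|5)=-1, (2|5)=-1; (−1)^{-3·-2·2}·(-1)^-2·(-1)^-3 = -1.
v=17: a=17^1·(≡9), b=17^0·(≡16) mod 17; (9|17)=+1, (16|17)=+1; (−1)^{1·0·8}·(+1)^0·(+1)^1 = +1.
(74290, -123 / ℚ) ramifies at {2, 5, 19, 23}: a division algebra.

[2, 5, 19, 23]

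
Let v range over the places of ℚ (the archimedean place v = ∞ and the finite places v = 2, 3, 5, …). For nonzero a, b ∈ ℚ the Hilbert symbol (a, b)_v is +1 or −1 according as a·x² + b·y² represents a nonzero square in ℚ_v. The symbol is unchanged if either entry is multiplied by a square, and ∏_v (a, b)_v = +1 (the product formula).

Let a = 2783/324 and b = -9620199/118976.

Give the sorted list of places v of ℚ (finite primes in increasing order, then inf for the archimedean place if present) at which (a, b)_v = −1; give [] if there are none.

[2, 31]

Mod squares: a ≡ 23, b ≡ -13981. Check v ∈ {∞, 2, 3, 11, 13, 23, 29, 31, 41}.
v=13: a=13^0·(≡12), b=13^-2·(≡11) mod 13; (12|13)=+1, (11|13)=-1; (−1)^{0·-2·6}·(+1)^-2·(-1)^0 = +1.
v=11: a=11^2·(≡9), b=11^-1·(≡9) mod 11; (9|11)=+1, (9|11)=+1; (−1)^{2·-1·5}·(+1)^-1·(+1)^2 = +1.
v=23: a=23^1·(≡3), b=23^0·(≡4) mod 23; (3|23)=+1, (4|23)=+1; (−1)^{1·0·11}·(+1)^0·(+1)^1 = +1.
v=41: a=41^0·(≡32), b=41^1·(≡13) mod 41; (32|41)=+1, (13|41)=-1; (−1)^{0·1·20}·(+1)^1·(-1)^0 = +1.
v=2: v_2(a)=-2, v_2(b)=-6; units ≡ 7, 3 (mod 8); ε·ε+αω+βω = 1·1+-2·1+-6·0 ≡ 1  ⇒  (a,b)_2 = -1.
v=∞: 23 > 0 and -13981 < 0  ⇒  (a,b)_∞ = +1.
v=3: a=3^-4·(≡2), b=3^2·(≡2) mod 3; (2|3)=-1, (2|3)=-1; (−1)^{-4·2·1}·(-1)^2·(-1)^-4 = +1.
v=29: a=29^0·(≡23), b=29^2·(≡17) mod 29; (23|29)=+1, (17|29)=-1; (−1)^{0·2·14}·(+1)^2·(-1)^0 = +1.
v=31: a=31^0·(≡15), b=31^1·(≡25) mod 31; (15|31)=-1, (25|31)=+1; (−1)^{0·1·15}·(-1)^1·(+1)^0 = -1.
(23, -13981 / ℚ) ramifies at {2, 31}: a division algebra.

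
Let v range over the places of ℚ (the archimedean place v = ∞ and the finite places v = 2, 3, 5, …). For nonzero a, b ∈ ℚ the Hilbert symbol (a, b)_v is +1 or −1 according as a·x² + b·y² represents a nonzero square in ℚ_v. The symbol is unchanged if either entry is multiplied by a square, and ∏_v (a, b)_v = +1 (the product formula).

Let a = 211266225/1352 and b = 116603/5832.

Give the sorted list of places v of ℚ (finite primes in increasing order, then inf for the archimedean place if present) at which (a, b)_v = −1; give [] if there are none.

[2, 19]

(a, b) ≡ (2, 646) mod (ℚ^×)²; places V = {2, 3, 5, 13, 17, 19, ∞}.
(a,b)_17: α=2, u≡16; β=1, v≡8 (mod 17); (16|17)=+1, (8|17)=+1; sign (−1)^0·+1^1·+1^2 = +1.
(a,b)_19: α=2, u≡2; β=3, v≡2 (mod 19); (2|19)=-1, (2|19)=-1; sign (−1)^0·-1^3·-1^2 = -1.
(a,b)_13: α=-2, u≡5; β=0, v≡4 (mod 13); (5|13)=-1, (4|13)=+1; sign (−1)^0·-1^0·+1^-2 = +1.
(a,b)_5: α=2, u≡2; β=0, v≡4 (mod 5); (2|5)=-1, (4|5)=+1; sign (−1)^0·-1^0·+1^2 = +1.
(a,b)_3: α=4, u≡2; β=-6, v≡1 (mod 3); (2|3)=-1, (1|3)=+1; sign (−1)^0·-1^-6·+1^4 = +1.
(a,b)_∞: sgn(2)=+, sgn(646)=+, so +1.
(a,b)_2: α=-3, β=-3; u≡1, v≡3 (mod 8); ε(u)ε(v)=0·1, αω(v)=-3·1, βω(u)=-3·0; sum ≡ 1  ⇒  -1.
|Ram(2, 646)| = 2, even; anisotropic at {2, 19}.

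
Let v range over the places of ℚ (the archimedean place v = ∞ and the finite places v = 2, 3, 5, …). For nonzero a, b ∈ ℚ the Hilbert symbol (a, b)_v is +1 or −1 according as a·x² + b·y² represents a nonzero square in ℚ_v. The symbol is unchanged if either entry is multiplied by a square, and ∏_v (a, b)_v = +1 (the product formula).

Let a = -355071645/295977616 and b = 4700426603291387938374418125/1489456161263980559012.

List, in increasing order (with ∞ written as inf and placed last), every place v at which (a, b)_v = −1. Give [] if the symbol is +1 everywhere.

[5, 17]

(a, b) ≡ (-5, 357) mod (ℚ^×)²; places V = {2, 3, 5, 7, 11, 17, 23, 53, ∞}.
(a,b)_53: α=4, u≡41; β=12, v≡27 (mod 53); (41|53)=-1, (27|53)=-1; sign (−1)^0·-1^12·-1^4 = +1.
(a,b)_17: α=-2, u≡10; β=-5, v≡2 (mod 17); (10|17)=-1, (2|17)=+1; sign (−1)^0·-1^-5·+1^-2 = -1.
(a,b)_5: α=1, u≡1; β=4, v≡2 (mod 5); (1|5)=+1, (2|5)=-1; sign (−1)^0·+1^4·-1^1 = -1.
(a,b)_2: α=-4, β=-2; u≡3, v≡5 (mod 8); ε(u)ε(v)=1·0, αω(v)=-4·1, βω(u)=-2·1; sum ≡ 0  ⇒  +1.
(a,b)_∞: sgn(-5)=−, sgn(357)=+, so +1.
(a,b)_11: α=-2, u≡7; β=-6, v≡5 (mod 11); (7|11)=-1, (5|11)=+1; sign (−1)^0·-1^-6·+1^-2 = +1.
(a,b)_23: α=-2, u≡13; β=-6, v≡8 (mod 23); (13|23)=+1, (8|23)=+1; sign (−1)^0·+1^-6·+1^-2 = +1.
(a,b)_7: α=0, u≡4; β=1, v≡1 (mod 7); (4|7)=+1, (1|7)=+1; sign (−1)^0·+1^1·+1^0 = +1.
(a,b)_3: α=2, u≡1; β=7, v≡2 (mod 3); (1|3)=+1, (2|3)=-1; sign (−1)^0·+1^7·-1^2 = +1.
(-5, 357 / ℚ) ramifies at {5, 17}: a division algebra.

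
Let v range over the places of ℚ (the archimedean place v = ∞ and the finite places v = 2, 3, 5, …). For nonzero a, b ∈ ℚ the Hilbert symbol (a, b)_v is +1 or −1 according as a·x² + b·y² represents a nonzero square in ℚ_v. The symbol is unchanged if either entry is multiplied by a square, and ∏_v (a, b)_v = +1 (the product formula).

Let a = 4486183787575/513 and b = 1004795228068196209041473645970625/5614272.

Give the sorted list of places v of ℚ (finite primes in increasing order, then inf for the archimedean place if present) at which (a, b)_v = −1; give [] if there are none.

[2, 3, 7, 17, 19, 29]

(a, b) ≡ (248210319, 518259) mod (ℚ^×)²; places V = {2, 3, 5, 7, 17, 19, 23, 29, 37, 43, ∞}.
(a,b)_43: α=1, u≡16; β=2, v≡14 (mod 43); (16|43)=+1, (14|43)=+1; sign (−1)^0·+1^2·+1^1 = +1.
(a,b)_∞: sgn(248210319)=+, sgn(518259)=+, so +1.
(a,b)_3: α=-3, u≡1; β=-5, v≡1 (mod 3); (1|3)=+1, (1|3)=+1; sign (−1)^1·+1^-5·+1^-3 = -1.
(a,b)_19: α=-1, u≡17; β=-2, v≡18 (mod 19); (17|19)=+1, (18|19)=-1; sign (−1)^0·+1^-2·-1^-1 = -1.
(a,b)_7: α=3, u≡3; β=7, v≡6 (mod 7); (3|7)=-1, (6|7)=-1; sign (−1)^1·-1^7·-1^3 = -1.
(a,b)_17: α=1, u≡15; β=4, v≡3 (mod 17); (15|17)=+1, (3|17)=-1; sign (−1)^0·+1^4·-1^1 = -1.
(a,b)_29: α=2, u≡2; β=5, v≡5 (mod 29); (2|29)=-1, (5|29)=+1; sign (−1)^0·-1^5·+1^2 = -1.
(a,b)_2: α=0, β=-6; u≡7, v≡3 (mod 8); ε(u)ε(v)=1·1, αω(v)=0·1, βω(u)=-6·0; sum ≡ 1  ⇒  -1.
(a,b)_37: α=1, u≡26; β=3, v≡36 (mod 37); (26|37)=+1, (36|37)=+1; sign (−1)^0·+1^3·+1^1 = +1.
(a,b)_23: α=1, u≡14; β=3, v≡16 (mod 23); (14|23)=-1, (16|23)=+1; sign (−1)^1·-1^3·+1^1 = +1.
(a,b)_5: α=2, u≡1; β=4, v≡4 (mod 5); (1|5)=+1, (4|5)=+1; sign (−1)^0·+1^4·+1^2 = +1.
(248210319, 518259 / ℚ) ramifies at {2, 3, 7, 17, 19, 29}: a division algebra.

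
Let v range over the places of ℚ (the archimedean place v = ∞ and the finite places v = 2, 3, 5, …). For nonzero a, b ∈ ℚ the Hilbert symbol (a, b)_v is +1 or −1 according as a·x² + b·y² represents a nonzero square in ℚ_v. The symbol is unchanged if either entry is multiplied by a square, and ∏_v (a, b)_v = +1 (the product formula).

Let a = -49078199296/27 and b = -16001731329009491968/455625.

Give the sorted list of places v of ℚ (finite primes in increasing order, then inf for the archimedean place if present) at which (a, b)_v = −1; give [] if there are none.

[2, 3, 23, inf]

Mod squares: a ≡ -3, b ≡ -1978. Check v ∈ {∞, 2, 3, 5, 7, 23, 29, 43}.
v=7: a=7^2·(≡1), b=7^4·(≡6) mod 7; (1|7)=+1, (6|7)=-1; (−1)^{2·4·3}·(+1)^4·(-1)^2 = +1.
v=∞: -3 < 0 and -1978 < 0  ⇒  (a,b)_∞ = -1.
v=2: v_2(a)=10, v_2(b)=13; units ≡ 5, 3 (mod 8); ε·ε+αω+βω = 0·1+10·1+13·1 ≡ 1  ⇒  (a,b)_2 = -1.
v=23: a=23^2·(≡11), b=23^3·(≡12) mod 23; (11|23)=-1, (12|23)=+1; (−1)^{2·3·11}·(-1)^3·(+1)^2 = -1.
v=5: a=5^0·(≡2), b=5^-4·(≡3) mod 5; (2|5)=-1, (3|5)=-1; (−1)^{0·-4·2}·(-1)^-4·(-1)^0 = +1.
v=29: a=29^0·(≡27), b=29^2·(≡1) mod 29; (27|29)=-1, (1|29)=+1; (−1)^{0·2·14}·(-1)^2·(+1)^0 = +1.
v=3: a=3^-3·(≡2), b=3^-6·(≡2) mod 3; (2|3)=-1, (2|3)=-1; (−1)^{-3·-6·1}·(-1)^-6·(-1)^-3 = -1.
v=43: a=43^2·(≡4), b=43^3·(≡13) mod 43; (4|43)=+1, (13|43)=+1; (−1)^{2·3·21}·(+1)^3·(+1)^2 = +1.
(-3, -1978 / ℚ) ramifies at {2, 3, 23, ∞}: a division algebra.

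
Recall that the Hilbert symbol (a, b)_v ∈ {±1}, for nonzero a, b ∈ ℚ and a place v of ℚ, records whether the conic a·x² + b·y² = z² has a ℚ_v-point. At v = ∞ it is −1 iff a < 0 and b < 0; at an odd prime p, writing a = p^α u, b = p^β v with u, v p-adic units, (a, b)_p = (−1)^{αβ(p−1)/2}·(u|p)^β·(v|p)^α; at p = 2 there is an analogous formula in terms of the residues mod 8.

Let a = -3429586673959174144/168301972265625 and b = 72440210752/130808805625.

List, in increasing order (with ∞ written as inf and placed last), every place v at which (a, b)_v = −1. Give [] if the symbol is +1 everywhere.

[13, 31]

Mod squares: a ≡ -31, b ≡ 13. Check v ∈ {∞, 2, 3, 5, 7, 11, 13, 17, 23, 31, 37, 43}.
v=11: a=11^-2·(≡2), b=11^0·(≡10) mod 11; (2|11)=-1, (10|11)=-1; (−1)^{-2·0·5}·(-1)^0·(-1)^-2 = +1.
v=7: a=7^0·(≡2), b=7^2·(≡5) mod 7; (2|7)=+1, (5|7)=-1; (−1)^{0·2·3}·(+1)^2·(-1)^0 = +1.
v=31: a=31^5·(≡30), b=31^2·(≡15) mod 31; (30|31)=-1, (15|31)=-1; (−1)^{5·2·15}·(-1)^2·(-1)^5 = -1.
v=2: v_2(a)=22, v_2(b)=6; units ≡ 1, 5 (mod 8); ε·ε+αω+βω = 0·0+22·1+6·0 ≡ 0  ⇒  (a,b)_2 = +1.
v=5: a=5^-8·(≡4), b=5^-4·(≡3) mod 5; (4|5)=+1, (3|5)=-1; (−1)^{-8·-4·2}·(+1)^-4·(-1)^-8 = +1.
v=13: a=13^4·(≡5), b=13^1·(≡1) mod 13; (5|13)=-1, (1|13)=+1; (−1)^{4·1·6}·(-1)^1·(+1)^4 = -1.
v=3: a=3^-2·(≡2), b=3^0·(≡1) mod 3; (2|3)=-1, (1|3)=+1; (−1)^{-2·0·1}·(-1)^0·(+1)^-2 = +1.
v=37: a=37^-2·(≡19), b=37^-2·(≡18) mod 37; (19|37)=-1, (18|37)=-1; (−1)^{-2·-2·18}·(-1)^-2·(-1)^-2 = +1.
v=∞: -31 < 0 and 13 > 0  ⇒  (a,b)_∞ = +1.
v=23: a=23^0·(≡20), b=23^-2·(≡4) mod 23; (20|23)=-1, (4|23)=+1; (−1)^{0·-2·11}·(-1)^-2·(+1)^0 = +1.
v=17: a=17^-2·(≡6), b=17^-2·(≡1) mod 17; (6|17)=-1, (1|17)=+1; (−1)^{-2·-2·8}·(-1)^-2·(+1)^-2 = +1.
v=43: a=43^0·(≡22), b=43^2·(≡15) mod 43; (22|43)=-1, (15|43)=+1; (−1)^{0·2·21}·(-1)^2·(+1)^0 = +1.
|Ram(-31, 13)| = 2, even; anisotropic at {13, 31}.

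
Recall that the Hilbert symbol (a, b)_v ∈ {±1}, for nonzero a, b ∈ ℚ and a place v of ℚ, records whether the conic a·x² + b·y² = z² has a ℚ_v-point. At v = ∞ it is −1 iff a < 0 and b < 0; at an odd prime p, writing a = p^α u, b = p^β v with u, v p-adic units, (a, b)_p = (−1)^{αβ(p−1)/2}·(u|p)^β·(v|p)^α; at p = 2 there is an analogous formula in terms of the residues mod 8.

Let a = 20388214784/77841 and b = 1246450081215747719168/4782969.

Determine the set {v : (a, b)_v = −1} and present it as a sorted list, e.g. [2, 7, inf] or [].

[2, 19]

(a, b) ≡ (1406, 407) mod (ℚ^×)²; places V = {2, 3, 7, 11, 13, 17, 19, 31, 37, ∞}.
(a,b)_11: α=0, u≡5; β=3, v≡1 (mod 11); (5|11)=+1, (1|11)=+1; sign (−1)^0·+1^3·+1^0 = +1.
(a,b)_13: α=0, u≡8; β=2, v≡9 (mod 13); (8|13)=-1, (9|13)=+1; sign (−1)^0·-1^2·+1^0 = +1.
(a,b)_3: α=-4, u≡2; β=-14, v≡2 (mod 3); (2|3)=-1, (2|3)=-1; sign (−1)^0·-1^-14·-1^-4 = +1.
(a,b)_19: α=1, u≡7; β=2, v≡8 (mod 19); (7|19)=+1, (8|19)=-1; sign (−1)^0·+1^2·-1^1 = -1.
(a,b)_2: α=11, β=20; u≡7, v≡7 (mod 8); ε(u)ε(v)=1·1, αω(v)=11·0, βω(u)=20·0; sum ≡ 1  ⇒  -1.
(a,b)_7: α=2, u≡3; β=0, v≡2 (mod 7); (3|7)=-1, (2|7)=+1; sign (−1)^0·-1^0·+1^2 = +1.
(a,b)_37: α=1, u≡4; β=3, v≡7 (mod 37); (4|37)=+1, (7|37)=+1; sign (−1)^0·+1^3·+1^1 = +1.
(a,b)_31: α=-2, u≡21; β=0, v≡2 (mod 31); (21|31)=-1, (2|31)=+1; sign (−1)^0·-1^0·+1^-2 = +1.
(a,b)_17: α=2, u≡14; β=2, v≡15 (mod 17); (14|17)=-1, (15|17)=+1; sign (−1)^0·-1^2·+1^2 = +1.
(a,b)_∞: sgn(1406)=+, sgn(407)=+, so +1.
(1406, 407 / ℚ) ramifies at {2, 19}: a division algebra.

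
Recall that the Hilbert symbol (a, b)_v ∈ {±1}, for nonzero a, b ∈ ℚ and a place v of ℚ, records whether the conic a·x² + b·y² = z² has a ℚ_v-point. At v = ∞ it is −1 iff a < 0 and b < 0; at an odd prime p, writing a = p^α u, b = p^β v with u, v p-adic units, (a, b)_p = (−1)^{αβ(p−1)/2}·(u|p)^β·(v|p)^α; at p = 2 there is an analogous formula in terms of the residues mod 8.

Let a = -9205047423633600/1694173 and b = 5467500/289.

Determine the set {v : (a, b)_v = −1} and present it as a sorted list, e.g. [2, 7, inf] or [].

[3, 7, 17, 31]

Mod squares: a ≡ -527527, b ≡ 3. Check v ∈ {∞, 2, 3, 5, 7, 11, 13, 17, 19, 31}.
v=3: a=3^10·(≡2), b=3^7·(≡1) mod 3; (2|3)=-1, (1|3)=+1; (−1)^{10·7·1}·(-1)^7·(+1)^10 = -1.
v=17: a=17^1·(≡7), b=17^-2·(≡11) mod 17; (7|17)=-1, (11|17)=-1; (−1)^{1·-2·8}·(-1)^-2·(-1)^1 = -1.
v=31: a=31^1·(≡14), b=31^0·(≡3) mod 31; (14|31)=+1, (3|31)=-1; (−1)^{1·0·15}·(+1)^0·(-1)^1 = -1.
v=∞: -527527 < 0 and 3 > 0  ⇒  (a,b)_∞ = +1.
v=5: a=5^2·(≡2), b=5^4·(≡2) mod 5; (2|5)=-1, (2|5)=-1; (−1)^{2·4·2}·(-1)^4·(-1)^2 = +1.
v=7: a=7^5·(≡1), b=7^0·(≡5) mod 7; (1|7)=+1, (5|7)=-1; (−1)^{5·0·3}·(+1)^0·(-1)^5 = -1.
v=13: a=13^-1·(≡8), b=13^0·(≡4) mod 13; (8|13)=-1, (4|13)=+1; (−1)^{-1·0·6}·(-1)^0·(+1)^-1 = +1.
v=19: a=19^-4·(≡13), b=19^0·(≡15) mod 19; (13|19)=-1, (15|19)=-1; (−1)^{-4·0·9}·(-1)^0·(-1)^-4 = +1.
v=2: v_2(a)=6, v_2(b)=2; units ≡ 1, 3 (mod 8); ε·ε+αω+βω = 0·1+6·1+2·0 ≡ 0  ⇒  (a,b)_2 = +1.
v=11: a=11^1·(≡9), b=11^0·(≡9) mod 11; (9|11)=+1, (9|11)=+1; (−1)^{1·0·5}·(+1)^0·(+1)^1 = +1.
(-527527, 3 / ℚ) ramifies at {3, 7, 17, 31}: a division algebra.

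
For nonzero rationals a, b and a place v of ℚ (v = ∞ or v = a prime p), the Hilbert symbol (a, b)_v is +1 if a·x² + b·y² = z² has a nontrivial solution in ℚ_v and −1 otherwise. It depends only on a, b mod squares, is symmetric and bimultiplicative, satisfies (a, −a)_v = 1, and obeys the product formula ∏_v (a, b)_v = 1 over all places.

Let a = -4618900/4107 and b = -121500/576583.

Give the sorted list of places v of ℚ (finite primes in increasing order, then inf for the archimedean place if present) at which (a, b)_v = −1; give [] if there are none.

[5, 7, 17, inf]

(a, b) ≡ (-138567, -105) mod (ℚ^×)²; places V = {2, 3, 5, 7, 11, 13, 17, 19, 37, 41, ∞}.
(a,b)_2: α=2, β=2; u≡1, v≡7 (mod 8); ε(u)ε(v)=0·1, αω(v)=2·0, βω(u)=2·0; sum ≡ 0  ⇒  +1.
(a,b)_5: α=2, u≡2; β=3, v≡1 (mod 5); (2|5)=-1, (1|5)=+1; sign (−1)^0·-1^3·+1^2 = -1.
(a,b)_3: α=-1, u≡2; β=5, v≡1 (mod 3); (2|3)=-1, (1|3)=+1; sign (−1)^1·-1^5·+1^-1 = +1.
(a,b)_11: α=1, u≡9; β=0, v≡4 (mod 11); (9|11)=+1, (4|11)=+1; sign (−1)^0·+1^0·+1^1 = +1.
(a,b)_41: α=0, u≡17; β=-2, v≡18 (mod 41); (17|41)=-1, (18|41)=+1; sign (−1)^0·-1^-2·+1^0 = +1.
(a,b)_13: α=1, u≡10; β=0, v≡9 (mod 13); (10|13)=+1, (9|13)=+1; sign (−1)^0·+1^0·+1^1 = +1.
(a,b)_19: α=1, u≡8; β=0, v≡9 (mod 19); (8|19)=-1, (9|19)=+1; sign (−1)^0·-1^0·+1^1 = +1.
(a,b)_37: α=-2, u≡23; β=0, v≡13 (mod 37); (23|37)=-1, (13|37)=-1; sign (−1)^0·-1^0·-1^-2 = +1.
(a,b)_17: α=1, u≡13; β=0, v≡3 (mod 17); (13|17)=+1, (3|17)=-1; sign (−1)^0·+1^0·-1^1 = -1.
(a,b)_∞: sgn(-138567)=−, sgn(-105)=−, so -1.
(a,b)_7: α=0, u≡3; β=-3, v≡6 (mod 7); (3|7)=-1, (6|7)=-1; sign (−1)^0·-1^-3·-1^0 = -1.
(-138567, -105 / ℚ) ramifies at {5, 7, 17, ∞}: a division algebra.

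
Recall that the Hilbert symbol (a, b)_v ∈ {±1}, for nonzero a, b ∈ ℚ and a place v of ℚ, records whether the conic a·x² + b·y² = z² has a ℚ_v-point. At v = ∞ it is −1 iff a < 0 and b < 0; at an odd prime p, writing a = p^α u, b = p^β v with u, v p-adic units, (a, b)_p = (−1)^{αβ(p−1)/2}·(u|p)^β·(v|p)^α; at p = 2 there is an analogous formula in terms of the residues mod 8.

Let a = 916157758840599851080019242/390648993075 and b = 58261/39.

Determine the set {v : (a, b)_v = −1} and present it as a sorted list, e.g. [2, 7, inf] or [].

[3, 17, 29, 41]

Mod squares: a ≡ 1326, b ≡ 46371. Check v ∈ {∞, 2, 3, 5, 7, 11, 13, 17, 19, 29, 31, 41}.
v=∞: 1326 > 0 and 46371 > 0  ⇒  (a,b)_∞ = +1.
v=41: a=41^4·(≡27), b=41^1·(≡7) mod 41; (27|41)=-1, (7|41)=-1; (−1)^{4·1·20}·(-1)^1·(-1)^4 = -1.
v=17: a=17^1·(≡3), b=17^0·(≡14) mod 17; (3|17)=-1, (14|17)=-1; (−1)^{1·0·8}·(-1)^0·(-1)^1 = -1.
v=19: a=19^4·(≡2), b=19^0·(≡7) mod 19; (2|19)=-1, (7|19)=+1; (−1)^{4·0·9}·(-1)^0·(+1)^4 = +1.
v=2: v_2(a)=1, v_2(b)=0; units ≡ 7, 3 (mod 8); ε·ε+αω+βω = 1·1+1·1+0·0 ≡ 0  ⇒  (a,b)_2 = +1.
v=13: a=13^3·(≡11), b=13^-1·(≡7) mod 13; (11|13)=-1, (7|13)=-1; (−1)^{3·-1·6}·(-1)^-1·(-1)^3 = +1.
v=7: a=7^2·(≡5), b=7^2·(≡5) mod 7; (5|7)=-1, (5|7)=-1; (−1)^{2·2·3}·(-1)^2·(-1)^2 = +1.
v=3: a=3^-17·(≡1), b=3^-1·(≡1) mod 3; (1|3)=+1, (1|3)=+1; (−1)^{-17·-1·1}·(+1)^-1·(+1)^-17 = -1.
v=31: a=31^2·(≡26), b=31^0·(≡17) mod 31; (26|31)=-1, (17|31)=-1; (−1)^{2·0·15}·(-1)^0·(-1)^2 = +1.
v=5: a=5^-2·(≡4), b=5^0·(≡4) mod 5; (4|5)=+1, (4|5)=+1; (−1)^{-2·0·2}·(+1)^0·(+1)^-2 = +1.
v=29: a=29^4·(≡27), b=29^1·(≡24) mod 29; (27|29)=-1, (24|29)=+1; (−1)^{4·1·14}·(-1)^1·(+1)^4 = -1.
v=11: a=11^-2·(≡7), b=11^0·(≡10) mod 11; (7|11)=-1, (10|11)=-1; (−1)^{-2·0·5}·(-1)^0·(-1)^-2 = +1.
|Ram(1326, 46371)| = 4, even; anisotropic at {3, 17, 29, 41}.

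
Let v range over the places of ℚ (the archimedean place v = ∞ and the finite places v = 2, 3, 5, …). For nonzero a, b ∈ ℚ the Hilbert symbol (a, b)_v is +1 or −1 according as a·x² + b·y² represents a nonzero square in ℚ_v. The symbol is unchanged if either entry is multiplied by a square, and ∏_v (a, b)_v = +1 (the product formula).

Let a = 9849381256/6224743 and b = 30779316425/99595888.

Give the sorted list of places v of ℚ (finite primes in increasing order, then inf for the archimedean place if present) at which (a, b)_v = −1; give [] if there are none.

[2, 7, 13, 31]

Mod squares: a ≡ 62062, b ≡ 31031. Check v ∈ {∞, 2, 5, 7, 11, 13, 17, 23, 31, 41}.
v=17: a=17^2·(≡3), b=17^2·(≡14) mod 17; (3|17)=-1, (14|17)=-1; (−1)^{2·2·8}·(-1)^2·(-1)^2 = +1.
v=5: a=5^0·(≡2), b=5^2·(≡4) mod 5; (2|5)=-1, (4|5)=+1; (−1)^{0·2·2}·(-1)^2·(+1)^0 = +1.
v=23: a=23^-2·(≡6), b=23^-2·(≡8) mod 23; (6|23)=+1, (8|23)=+1; (−1)^{-2·-2·11}·(+1)^-2·(+1)^-2 = +1.
v=7: a=7^-1·(≡2), b=7^-1·(≡4) mod 7; (2|7)=+1, (4|7)=+1; (−1)^{-1·-1·3}·(+1)^-1·(+1)^-1 = -1.
v=13: a=13^1·(≡9), b=13^1·(≡11) mod 13; (9|13)=+1, (11|13)=-1; (−1)^{1·1·6}·(+1)^1·(-1)^1 = -1.
v=41: a=41^-2·(≡13), b=41^-2·(≡24) mod 41; (13|41)=-1, (24|41)=-1; (−1)^{-2·-2·20}·(-1)^-2·(-1)^-2 = +1.
v=2: v_2(a)=3, v_2(b)=-4; units ≡ 7, 7 (mod 8); ε·ε+αω+βω = 1·1+3·0+-4·0 ≡ 1  ⇒  (a,b)_2 = -1.
v=∞: 62062 > 0 and 31031 > 0  ⇒  (a,b)_∞ = +1.
v=31: a=31^3·(≡25), b=31^3·(≡9) mod 31; (25|31)=+1, (9|31)=+1; (−1)^{3·3·15}·(+1)^3·(+1)^3 = -1.
v=11: a=11^1·(≡7), b=11^1·(≡3) mod 11; (7|11)=-1, (3|11)=+1; (−1)^{1·1·5}·(-1)^1·(+1)^1 = +1.
(62062, 31031 / ℚ) ramifies at {2, 7, 13, 31}: a division algebra.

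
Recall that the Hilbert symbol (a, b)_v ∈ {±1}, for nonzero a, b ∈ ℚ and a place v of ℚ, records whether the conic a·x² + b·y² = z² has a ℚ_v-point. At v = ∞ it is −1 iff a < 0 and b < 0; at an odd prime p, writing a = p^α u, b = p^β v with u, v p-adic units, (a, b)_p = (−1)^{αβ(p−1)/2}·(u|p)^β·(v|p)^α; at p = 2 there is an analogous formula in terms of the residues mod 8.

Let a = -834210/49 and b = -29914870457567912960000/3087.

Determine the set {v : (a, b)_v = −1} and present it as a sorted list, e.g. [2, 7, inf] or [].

(a, b) ≡ (-92690, -1799798) mod (ℚ^×)²; places V = {2, 3, 5, 7, 11, 13, 23, 29, 31, ∞}.
(a,b)_5: α=1, u≡2; β=4, v≡2 (mod 5); (2|5)=-1, (2|5)=-1; sign (−1)^0·-1^4·-1^1 = -1.
(a,b)_3: α=2, u≡1; β=-2, v≡1 (mod 3); (1|3)=+1, (1|3)=+1; sign (−1)^0·+1^-2·+1^2 = +1.
(a,b)_11: α=0, u≡6; β=1, v≡10 (mod 11); (6|11)=-1, (10|11)=-1; sign (−1)^0·-1^1·-1^0 = -1.
(a,b)_13: α=1, u≡5; β=3, v≡9 (mod 13); (5|13)=-1, (9|13)=+1; sign (−1)^0·-1^3·+1^1 = -1.
(a,b)_∞: sgn(-92690)=−, sgn(-1799798)=−, so -1.
(a,b)_31: α=1, u≡24; β=3, v≡10 (mod 31); (24|31)=-1, (10|31)=+1; sign (−1)^1·-1^3·+1^1 = +1.
(a,b)_7: α=-2, u≡1; β=-3, v≡5 (mod 7); (1|7)=+1, (5|7)=-1; sign (−1)^0·+1^-3·-1^-2 = +1.
(a,b)_23: α=1, u≡8; β=4, v≡15 (mod 23); (8|23)=+1, (15|23)=-1; sign (−1)^0·+1^4·-1^1 = -1.
(a,b)_2: α=1, β=13; u≡7, v≡5 (mod 8); ε(u)ε(v)=1·0, αω(v)=1·1, βω(u)=13·0; sum ≡ 1  ⇒  -1.
(a,b)_29: α=0, u≡6; β=1, v≡12 (mod 29); (6|29)=+1, (12|29)=-1; sign (−1)^0·+1^1·-1^0 = +1.
(-92690, -1799798 / ℚ) ramifies at {2, 5, 11, 13, 23, ∞}: a division algebra.

[2, 5, 11, 13, 23, inf]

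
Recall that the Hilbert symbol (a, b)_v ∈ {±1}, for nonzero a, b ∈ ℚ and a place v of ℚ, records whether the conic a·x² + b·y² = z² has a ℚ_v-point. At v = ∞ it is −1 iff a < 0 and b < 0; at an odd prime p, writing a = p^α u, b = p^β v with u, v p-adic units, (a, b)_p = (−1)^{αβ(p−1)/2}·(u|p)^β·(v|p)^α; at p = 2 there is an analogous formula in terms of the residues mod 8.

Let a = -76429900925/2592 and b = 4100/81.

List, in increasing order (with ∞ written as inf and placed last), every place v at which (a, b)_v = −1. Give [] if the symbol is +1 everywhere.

[7, 29]

(a, b) ≡ (-12586, 41) mod (ℚ^×)²; places V = {2, 3, 5, 7, 17, 29, 31, 41, ∞}.
(a,b)_∞: sgn(-12586)=−, sgn(41)=+, so +1.
(a,b)_31: α=1, u≡25; β=0, v≡20 (mod 31); (25|31)=+1, (20|31)=+1; sign (−1)^0·+1^0·+1^1 = +1.
(a,b)_29: α=1, u≡13; β=0, v≡3 (mod 29); (13|29)=+1, (3|29)=-1; sign (−1)^0·+1^0·-1^1 = -1.
(a,b)_7: α=1, u≡2; β=0, v≡3 (mod 7); (2|7)=+1, (3|7)=-1; sign (−1)^0·+1^0·-1^1 = -1.
(a,b)_17: α=2, u≡6; β=0, v≡12 (mod 17); (6|17)=-1, (12|17)=-1; sign (−1)^0·-1^0·-1^2 = +1.
(a,b)_5: α=2, u≡4; β=2, v≡4 (mod 5); (4|5)=+1, (4|5)=+1; sign (−1)^0·+1^2·+1^2 = +1.
(a,b)_41: α=2, u≡21; β=1, v≡23 (mod 41); (21|41)=+1, (23|41)=+1; sign (−1)^0·+1^1·+1^2 = +1.
(a,b)_3: α=-4, u≡2; β=-4, v≡2 (mod 3); (2|3)=-1, (2|3)=-1; sign (−1)^0·-1^-4·-1^-4 = +1.
(a,b)_2: α=-5, β=2; u≡3, v≡1 (mod 8); ε(u)ε(v)=1·0, αω(v)=-5·0, βω(u)=2·1; sum ≡ 0  ⇒  +1.
(-12586, 41 / ℚ) ramifies at {7, 29}: a division algebra.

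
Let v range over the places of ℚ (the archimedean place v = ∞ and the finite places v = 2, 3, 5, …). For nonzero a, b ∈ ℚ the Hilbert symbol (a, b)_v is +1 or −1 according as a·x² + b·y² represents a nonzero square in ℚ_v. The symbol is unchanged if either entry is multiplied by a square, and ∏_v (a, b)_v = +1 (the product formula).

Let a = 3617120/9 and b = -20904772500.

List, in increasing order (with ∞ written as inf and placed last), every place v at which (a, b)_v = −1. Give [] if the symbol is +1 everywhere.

Mod squares: a ≡ 226070, b ≡ -929101. Check v ∈ {∞, 2, 3, 5, 13, 17, 31, 37, 41, 43, 47}.
v=5: a=5^1·(≡1), b=5^4·(≡4) mod 5; (1|5)=+1, (4|5)=+1; (−1)^{1·4·2}·(+1)^4·(+1)^1 = +1.
v=17: a=17^0·(≡9), b=17^1·(≡1) mod 17; (9|17)=+1, (1|17)=+1; (−1)^{0·1·8}·(+1)^1·(+1)^0 = +1.
v=3: a=3^-2·(≡2), b=3^2·(≡2) mod 3; (2|3)=-1, (2|3)=-1; (−1)^{-2·2·1}·(-1)^2·(-1)^-2 = +1.
v=13: a=13^1·(≡3), b=13^0·(≡12) mod 13; (3|13)=+1, (12|13)=+1; (−1)^{1·0·6}·(+1)^0·(+1)^1 = +1.
v=31: a=31^0·(≡1), b=31^1·(≡26) mod 31; (1|31)=+1, (26|31)=-1; (−1)^{0·1·15}·(+1)^1·(-1)^0 = +1.
v=2: v_2(a)=5, v_2(b)=2; units ≡ 3, 3 (mod 8); ε·ε+αω+βω = 1·1+5·1+2·1 ≡ 0  ⇒  (a,b)_2 = +1.
v=41: a=41^0·(≡2), b=41^1·(≡15) mod 41; (2|41)=+1, (15|41)=-1; (−1)^{0·1·20}·(+1)^1·(-1)^0 = +1.
v=37: a=37^1·(≡13), b=37^0·(≡24) mod 37; (13|37)=-1, (24|37)=-1; (−1)^{1·0·18}·(-1)^0·(-1)^1 = -1.
v=47: a=47^1·(≡18), b=47^0·(≡18) mod 47; (18|47)=+1, (18|47)=+1; (−1)^{1·0·23}·(+1)^0·(+1)^1 = +1.
v=43: a=43^0·(≡29), b=43^1·(≡27) mod 43; (29|43)=-1, (27|43)=-1; (−1)^{0·1·21}·(-1)^1·(-1)^0 = -1.
v=∞: 226070 > 0 and -929101 < 0  ⇒  (a,b)_∞ = +1.
|Ram(226070, -929101)| = 2, even; anisotropic at {37, 43}.

[37, 43]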